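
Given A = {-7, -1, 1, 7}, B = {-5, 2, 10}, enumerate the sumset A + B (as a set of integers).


A + B = {a + b : a ∈ A, b ∈ B}.
Enumerate all |A|·|B| = 4·3 = 12 pairs (a, b) and collect distinct sums.
a = -7: -7+-5=-12, -7+2=-5, -7+10=3
a = -1: -1+-5=-6, -1+2=1, -1+10=9
a = 1: 1+-5=-4, 1+2=3, 1+10=11
a = 7: 7+-5=2, 7+2=9, 7+10=17
Collecting distinct sums: A + B = {-12, -6, -5, -4, 1, 2, 3, 9, 11, 17}
|A + B| = 10

A + B = {-12, -6, -5, -4, 1, 2, 3, 9, 11, 17}


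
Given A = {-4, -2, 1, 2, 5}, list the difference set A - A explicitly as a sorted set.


A - A = {a - a' : a, a' ∈ A}.
Compute a - a' for each ordered pair (a, a'):
a = -4: -4--4=0, -4--2=-2, -4-1=-5, -4-2=-6, -4-5=-9
a = -2: -2--4=2, -2--2=0, -2-1=-3, -2-2=-4, -2-5=-7
a = 1: 1--4=5, 1--2=3, 1-1=0, 1-2=-1, 1-5=-4
a = 2: 2--4=6, 2--2=4, 2-1=1, 2-2=0, 2-5=-3
a = 5: 5--4=9, 5--2=7, 5-1=4, 5-2=3, 5-5=0
Collecting distinct values (and noting 0 appears from a-a):
A - A = {-9, -7, -6, -5, -4, -3, -2, -1, 0, 1, 2, 3, 4, 5, 6, 7, 9}
|A - A| = 17

A - A = {-9, -7, -6, -5, -4, -3, -2, -1, 0, 1, 2, 3, 4, 5, 6, 7, 9}


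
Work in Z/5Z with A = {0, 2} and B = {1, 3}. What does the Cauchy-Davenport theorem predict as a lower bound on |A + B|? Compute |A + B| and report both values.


Cauchy-Davenport: |A + B| ≥ min(p, |A| + |B| - 1) for A, B nonempty in Z/pZ.
|A| = 2, |B| = 2, p = 5.
CD lower bound = min(5, 2 + 2 - 1) = min(5, 3) = 3.
Compute A + B mod 5 directly:
a = 0: 0+1=1, 0+3=3
a = 2: 2+1=3, 2+3=0
A + B = {0, 1, 3}, so |A + B| = 3.
Verify: 3 ≥ 3? Yes ✓.

CD lower bound = 3, actual |A + B| = 3.


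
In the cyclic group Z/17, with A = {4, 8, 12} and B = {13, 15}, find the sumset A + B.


Work in Z/17Z: reduce every sum a + b modulo 17.
Enumerate all 6 pairs:
a = 4: 4+13=0, 4+15=2
a = 8: 8+13=4, 8+15=6
a = 12: 12+13=8, 12+15=10
Distinct residues collected: {0, 2, 4, 6, 8, 10}
|A + B| = 6 (out of 17 total residues).

A + B = {0, 2, 4, 6, 8, 10}


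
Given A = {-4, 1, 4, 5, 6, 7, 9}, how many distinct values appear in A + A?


A + A = {a + a' : a, a' ∈ A}; |A| = 7.
General bounds: 2|A| - 1 ≤ |A + A| ≤ |A|(|A|+1)/2, i.e. 13 ≤ |A + A| ≤ 28.
Lower bound 2|A|-1 is attained iff A is an arithmetic progression.
Enumerate sums a + a' for a ≤ a' (symmetric, so this suffices):
a = -4: -4+-4=-8, -4+1=-3, -4+4=0, -4+5=1, -4+6=2, -4+7=3, -4+9=5
a = 1: 1+1=2, 1+4=5, 1+5=6, 1+6=7, 1+7=8, 1+9=10
a = 4: 4+4=8, 4+5=9, 4+6=10, 4+7=11, 4+9=13
a = 5: 5+5=10, 5+6=11, 5+7=12, 5+9=14
a = 6: 6+6=12, 6+7=13, 6+9=15
a = 7: 7+7=14, 7+9=16
a = 9: 9+9=18
Distinct sums: {-8, -3, 0, 1, 2, 3, 5, 6, 7, 8, 9, 10, 11, 12, 13, 14, 15, 16, 18}
|A + A| = 19

|A + A| = 19


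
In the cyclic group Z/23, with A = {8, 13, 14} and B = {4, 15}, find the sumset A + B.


Work in Z/23Z: reduce every sum a + b modulo 23.
Enumerate all 6 pairs:
a = 8: 8+4=12, 8+15=0
a = 13: 13+4=17, 13+15=5
a = 14: 14+4=18, 14+15=6
Distinct residues collected: {0, 5, 6, 12, 17, 18}
|A + B| = 6 (out of 23 total residues).

A + B = {0, 5, 6, 12, 17, 18}


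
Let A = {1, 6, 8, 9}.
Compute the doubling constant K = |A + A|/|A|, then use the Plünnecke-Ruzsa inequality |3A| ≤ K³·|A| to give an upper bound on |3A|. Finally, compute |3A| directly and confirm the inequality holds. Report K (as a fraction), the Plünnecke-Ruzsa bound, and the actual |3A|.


|A| = 4.
Step 1: Compute A + A by enumerating all 16 pairs.
A + A = {2, 7, 9, 10, 12, 14, 15, 16, 17, 18}, so |A + A| = 10.
Step 2: Doubling constant K = |A + A|/|A| = 10/4 = 10/4 ≈ 2.5000.
Step 3: Plünnecke-Ruzsa gives |3A| ≤ K³·|A| = (2.5000)³ · 4 ≈ 62.5000.
Step 4: Compute 3A = A + A + A directly by enumerating all triples (a,b,c) ∈ A³; |3A| = 18.
Step 5: Check 18 ≤ 62.5000? Yes ✓.

K = 10/4, Plünnecke-Ruzsa bound K³|A| ≈ 62.5000, |3A| = 18, inequality holds.


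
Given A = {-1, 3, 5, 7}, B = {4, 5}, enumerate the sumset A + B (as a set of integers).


A + B = {a + b : a ∈ A, b ∈ B}.
Enumerate all |A|·|B| = 4·2 = 8 pairs (a, b) and collect distinct sums.
a = -1: -1+4=3, -1+5=4
a = 3: 3+4=7, 3+5=8
a = 5: 5+4=9, 5+5=10
a = 7: 7+4=11, 7+5=12
Collecting distinct sums: A + B = {3, 4, 7, 8, 9, 10, 11, 12}
|A + B| = 8

A + B = {3, 4, 7, 8, 9, 10, 11, 12}


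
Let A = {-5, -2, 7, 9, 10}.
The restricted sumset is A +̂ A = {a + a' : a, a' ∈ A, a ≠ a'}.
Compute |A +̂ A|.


Restricted sumset: A +̂ A = {a + a' : a ∈ A, a' ∈ A, a ≠ a'}.
Equivalently, take A + A and drop any sum 2a that is achievable ONLY as a + a for a ∈ A (i.e. sums representable only with equal summands).
Enumerate pairs (a, a') with a < a' (symmetric, so each unordered pair gives one sum; this covers all a ≠ a'):
  -5 + -2 = -7
  -5 + 7 = 2
  -5 + 9 = 4
  -5 + 10 = 5
  -2 + 7 = 5
  -2 + 9 = 7
  -2 + 10 = 8
  7 + 9 = 16
  7 + 10 = 17
  9 + 10 = 19
Collected distinct sums: {-7, 2, 4, 5, 7, 8, 16, 17, 19}
|A +̂ A| = 9
(Reference bound: |A +̂ A| ≥ 2|A| - 3 for |A| ≥ 2, with |A| = 5 giving ≥ 7.)

|A +̂ A| = 9


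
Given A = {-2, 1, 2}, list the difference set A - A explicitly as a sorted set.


A - A = {a - a' : a, a' ∈ A}.
Compute a - a' for each ordered pair (a, a'):
a = -2: -2--2=0, -2-1=-3, -2-2=-4
a = 1: 1--2=3, 1-1=0, 1-2=-1
a = 2: 2--2=4, 2-1=1, 2-2=0
Collecting distinct values (and noting 0 appears from a-a):
A - A = {-4, -3, -1, 0, 1, 3, 4}
|A - A| = 7

A - A = {-4, -3, -1, 0, 1, 3, 4}


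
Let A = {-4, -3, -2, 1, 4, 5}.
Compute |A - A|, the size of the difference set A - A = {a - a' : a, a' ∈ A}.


A - A = {a - a' : a, a' ∈ A}; |A| = 6.
Bounds: 2|A|-1 ≤ |A - A| ≤ |A|² - |A| + 1, i.e. 11 ≤ |A - A| ≤ 31.
Note: 0 ∈ A - A always (from a - a). The set is symmetric: if d ∈ A - A then -d ∈ A - A.
Enumerate nonzero differences d = a - a' with a > a' (then include -d):
Positive differences: {1, 2, 3, 4, 5, 6, 7, 8, 9}
Full difference set: {0} ∪ (positive diffs) ∪ (negative diffs).
|A - A| = 1 + 2·9 = 19 (matches direct enumeration: 19).

|A - A| = 19


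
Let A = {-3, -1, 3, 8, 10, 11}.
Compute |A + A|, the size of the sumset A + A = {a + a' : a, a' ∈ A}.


A + A = {a + a' : a, a' ∈ A}; |A| = 6.
General bounds: 2|A| - 1 ≤ |A + A| ≤ |A|(|A|+1)/2, i.e. 11 ≤ |A + A| ≤ 21.
Lower bound 2|A|-1 is attained iff A is an arithmetic progression.
Enumerate sums a + a' for a ≤ a' (symmetric, so this suffices):
a = -3: -3+-3=-6, -3+-1=-4, -3+3=0, -3+8=5, -3+10=7, -3+11=8
a = -1: -1+-1=-2, -1+3=2, -1+8=7, -1+10=9, -1+11=10
a = 3: 3+3=6, 3+8=11, 3+10=13, 3+11=14
a = 8: 8+8=16, 8+10=18, 8+11=19
a = 10: 10+10=20, 10+11=21
a = 11: 11+11=22
Distinct sums: {-6, -4, -2, 0, 2, 5, 6, 7, 8, 9, 10, 11, 13, 14, 16, 18, 19, 20, 21, 22}
|A + A| = 20

|A + A| = 20


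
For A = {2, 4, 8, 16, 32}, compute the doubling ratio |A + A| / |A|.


|A| = 5.
Compute A + A by enumerating all 25 pairs.
A + A = {4, 6, 8, 10, 12, 16, 18, 20, 24, 32, 34, 36, 40, 48, 64}, so |A + A| = 15.
K = |A + A| / |A| = 15/5 = 3/1 ≈ 3.0000.
Reference: AP of size 5 gives K = 9/5 ≈ 1.8000; a fully generic set of size 5 gives K ≈ 3.0000.

|A| = 5, |A + A| = 15, K = 15/5 = 3/1.


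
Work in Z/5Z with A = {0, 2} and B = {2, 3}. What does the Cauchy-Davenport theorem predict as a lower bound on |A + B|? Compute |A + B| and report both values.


Cauchy-Davenport: |A + B| ≥ min(p, |A| + |B| - 1) for A, B nonempty in Z/pZ.
|A| = 2, |B| = 2, p = 5.
CD lower bound = min(5, 2 + 2 - 1) = min(5, 3) = 3.
Compute A + B mod 5 directly:
a = 0: 0+2=2, 0+3=3
a = 2: 2+2=4, 2+3=0
A + B = {0, 2, 3, 4}, so |A + B| = 4.
Verify: 4 ≥ 3? Yes ✓.

CD lower bound = 3, actual |A + B| = 4.


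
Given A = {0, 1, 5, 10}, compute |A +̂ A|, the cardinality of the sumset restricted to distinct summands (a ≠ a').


Restricted sumset: A +̂ A = {a + a' : a ∈ A, a' ∈ A, a ≠ a'}.
Equivalently, take A + A and drop any sum 2a that is achievable ONLY as a + a for a ∈ A (i.e. sums representable only with equal summands).
Enumerate pairs (a, a') with a < a' (symmetric, so each unordered pair gives one sum; this covers all a ≠ a'):
  0 + 1 = 1
  0 + 5 = 5
  0 + 10 = 10
  1 + 5 = 6
  1 + 10 = 11
  5 + 10 = 15
Collected distinct sums: {1, 5, 6, 10, 11, 15}
|A +̂ A| = 6
(Reference bound: |A +̂ A| ≥ 2|A| - 3 for |A| ≥ 2, with |A| = 4 giving ≥ 5.)

|A +̂ A| = 6


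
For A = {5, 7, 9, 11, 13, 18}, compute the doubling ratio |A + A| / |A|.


|A| = 6.
Compute A + A by enumerating all 36 pairs.
A + A = {10, 12, 14, 16, 18, 20, 22, 23, 24, 25, 26, 27, 29, 31, 36}, so |A + A| = 15.
K = |A + A| / |A| = 15/6 = 5/2 ≈ 2.5000.
Reference: AP of size 6 gives K = 11/6 ≈ 1.8333; a fully generic set of size 6 gives K ≈ 3.5000.

|A| = 6, |A + A| = 15, K = 15/6 = 5/2.


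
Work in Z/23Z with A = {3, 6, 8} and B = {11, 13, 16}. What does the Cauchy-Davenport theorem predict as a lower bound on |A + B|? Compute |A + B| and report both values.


Cauchy-Davenport: |A + B| ≥ min(p, |A| + |B| - 1) for A, B nonempty in Z/pZ.
|A| = 3, |B| = 3, p = 23.
CD lower bound = min(23, 3 + 3 - 1) = min(23, 5) = 5.
Compute A + B mod 23 directly:
a = 3: 3+11=14, 3+13=16, 3+16=19
a = 6: 6+11=17, 6+13=19, 6+16=22
a = 8: 8+11=19, 8+13=21, 8+16=1
A + B = {1, 14, 16, 17, 19, 21, 22}, so |A + B| = 7.
Verify: 7 ≥ 5? Yes ✓.

CD lower bound = 5, actual |A + B| = 7.


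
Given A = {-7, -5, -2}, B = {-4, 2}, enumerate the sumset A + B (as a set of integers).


A + B = {a + b : a ∈ A, b ∈ B}.
Enumerate all |A|·|B| = 3·2 = 6 pairs (a, b) and collect distinct sums.
a = -7: -7+-4=-11, -7+2=-5
a = -5: -5+-4=-9, -5+2=-3
a = -2: -2+-4=-6, -2+2=0
Collecting distinct sums: A + B = {-11, -9, -6, -5, -3, 0}
|A + B| = 6

A + B = {-11, -9, -6, -5, -3, 0}


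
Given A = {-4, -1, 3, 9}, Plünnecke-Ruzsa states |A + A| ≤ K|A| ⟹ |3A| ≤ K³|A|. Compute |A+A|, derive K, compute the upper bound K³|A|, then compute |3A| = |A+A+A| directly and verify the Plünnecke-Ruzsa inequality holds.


|A| = 4.
Step 1: Compute A + A by enumerating all 16 pairs.
A + A = {-8, -5, -2, -1, 2, 5, 6, 8, 12, 18}, so |A + A| = 10.
Step 2: Doubling constant K = |A + A|/|A| = 10/4 = 10/4 ≈ 2.5000.
Step 3: Plünnecke-Ruzsa gives |3A| ≤ K³·|A| = (2.5000)³ · 4 ≈ 62.5000.
Step 4: Compute 3A = A + A + A directly by enumerating all triples (a,b,c) ∈ A³; |3A| = 19.
Step 5: Check 19 ≤ 62.5000? Yes ✓.

K = 10/4, Plünnecke-Ruzsa bound K³|A| ≈ 62.5000, |3A| = 19, inequality holds.


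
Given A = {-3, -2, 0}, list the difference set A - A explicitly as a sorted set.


A - A = {a - a' : a, a' ∈ A}.
Compute a - a' for each ordered pair (a, a'):
a = -3: -3--3=0, -3--2=-1, -3-0=-3
a = -2: -2--3=1, -2--2=0, -2-0=-2
a = 0: 0--3=3, 0--2=2, 0-0=0
Collecting distinct values (and noting 0 appears from a-a):
A - A = {-3, -2, -1, 0, 1, 2, 3}
|A - A| = 7

A - A = {-3, -2, -1, 0, 1, 2, 3}


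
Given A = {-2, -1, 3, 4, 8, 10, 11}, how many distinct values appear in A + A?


A + A = {a + a' : a, a' ∈ A}; |A| = 7.
General bounds: 2|A| - 1 ≤ |A + A| ≤ |A|(|A|+1)/2, i.e. 13 ≤ |A + A| ≤ 28.
Lower bound 2|A|-1 is attained iff A is an arithmetic progression.
Enumerate sums a + a' for a ≤ a' (symmetric, so this suffices):
a = -2: -2+-2=-4, -2+-1=-3, -2+3=1, -2+4=2, -2+8=6, -2+10=8, -2+11=9
a = -1: -1+-1=-2, -1+3=2, -1+4=3, -1+8=7, -1+10=9, -1+11=10
a = 3: 3+3=6, 3+4=7, 3+8=11, 3+10=13, 3+11=14
a = 4: 4+4=8, 4+8=12, 4+10=14, 4+11=15
a = 8: 8+8=16, 8+10=18, 8+11=19
a = 10: 10+10=20, 10+11=21
a = 11: 11+11=22
Distinct sums: {-4, -3, -2, 1, 2, 3, 6, 7, 8, 9, 10, 11, 12, 13, 14, 15, 16, 18, 19, 20, 21, 22}
|A + A| = 22

|A + A| = 22


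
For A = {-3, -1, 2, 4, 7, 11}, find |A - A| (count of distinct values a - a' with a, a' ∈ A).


A - A = {a - a' : a, a' ∈ A}; |A| = 6.
Bounds: 2|A|-1 ≤ |A - A| ≤ |A|² - |A| + 1, i.e. 11 ≤ |A - A| ≤ 31.
Note: 0 ∈ A - A always (from a - a). The set is symmetric: if d ∈ A - A then -d ∈ A - A.
Enumerate nonzero differences d = a - a' with a > a' (then include -d):
Positive differences: {2, 3, 4, 5, 7, 8, 9, 10, 12, 14}
Full difference set: {0} ∪ (positive diffs) ∪ (negative diffs).
|A - A| = 1 + 2·10 = 21 (matches direct enumeration: 21).

|A - A| = 21


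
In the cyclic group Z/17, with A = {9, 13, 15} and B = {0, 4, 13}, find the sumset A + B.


Work in Z/17Z: reduce every sum a + b modulo 17.
Enumerate all 9 pairs:
a = 9: 9+0=9, 9+4=13, 9+13=5
a = 13: 13+0=13, 13+4=0, 13+13=9
a = 15: 15+0=15, 15+4=2, 15+13=11
Distinct residues collected: {0, 2, 5, 9, 11, 13, 15}
|A + B| = 7 (out of 17 total residues).

A + B = {0, 2, 5, 9, 11, 13, 15}


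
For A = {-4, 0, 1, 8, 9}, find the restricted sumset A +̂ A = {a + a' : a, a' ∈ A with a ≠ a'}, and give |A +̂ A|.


Restricted sumset: A +̂ A = {a + a' : a ∈ A, a' ∈ A, a ≠ a'}.
Equivalently, take A + A and drop any sum 2a that is achievable ONLY as a + a for a ∈ A (i.e. sums representable only with equal summands).
Enumerate pairs (a, a') with a < a' (symmetric, so each unordered pair gives one sum; this covers all a ≠ a'):
  -4 + 0 = -4
  -4 + 1 = -3
  -4 + 8 = 4
  -4 + 9 = 5
  0 + 1 = 1
  0 + 8 = 8
  0 + 9 = 9
  1 + 8 = 9
  1 + 9 = 10
  8 + 9 = 17
Collected distinct sums: {-4, -3, 1, 4, 5, 8, 9, 10, 17}
|A +̂ A| = 9
(Reference bound: |A +̂ A| ≥ 2|A| - 3 for |A| ≥ 2, with |A| = 5 giving ≥ 7.)

|A +̂ A| = 9


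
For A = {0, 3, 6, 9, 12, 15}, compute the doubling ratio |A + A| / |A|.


|A| = 6.
Compute A + A by enumerating all 36 pairs.
A + A = {0, 3, 6, 9, 12, 15, 18, 21, 24, 27, 30}, so |A + A| = 11.
K = |A + A| / |A| = 11/6 (already in lowest terms) ≈ 1.8333.
Reference: AP of size 6 gives K = 11/6 ≈ 1.8333; a fully generic set of size 6 gives K ≈ 3.5000.

|A| = 6, |A + A| = 11, K = 11/6.


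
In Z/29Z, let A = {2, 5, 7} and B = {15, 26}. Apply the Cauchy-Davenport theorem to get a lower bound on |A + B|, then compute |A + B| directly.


Cauchy-Davenport: |A + B| ≥ min(p, |A| + |B| - 1) for A, B nonempty in Z/pZ.
|A| = 3, |B| = 2, p = 29.
CD lower bound = min(29, 3 + 2 - 1) = min(29, 4) = 4.
Compute A + B mod 29 directly:
a = 2: 2+15=17, 2+26=28
a = 5: 5+15=20, 5+26=2
a = 7: 7+15=22, 7+26=4
A + B = {2, 4, 17, 20, 22, 28}, so |A + B| = 6.
Verify: 6 ≥ 4? Yes ✓.

CD lower bound = 4, actual |A + B| = 6.


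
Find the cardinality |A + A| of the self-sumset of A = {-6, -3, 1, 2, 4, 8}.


A + A = {a + a' : a, a' ∈ A}; |A| = 6.
General bounds: 2|A| - 1 ≤ |A + A| ≤ |A|(|A|+1)/2, i.e. 11 ≤ |A + A| ≤ 21.
Lower bound 2|A|-1 is attained iff A is an arithmetic progression.
Enumerate sums a + a' for a ≤ a' (symmetric, so this suffices):
a = -6: -6+-6=-12, -6+-3=-9, -6+1=-5, -6+2=-4, -6+4=-2, -6+8=2
a = -3: -3+-3=-6, -3+1=-2, -3+2=-1, -3+4=1, -3+8=5
a = 1: 1+1=2, 1+2=3, 1+4=5, 1+8=9
a = 2: 2+2=4, 2+4=6, 2+8=10
a = 4: 4+4=8, 4+8=12
a = 8: 8+8=16
Distinct sums: {-12, -9, -6, -5, -4, -2, -1, 1, 2, 3, 4, 5, 6, 8, 9, 10, 12, 16}
|A + A| = 18

|A + A| = 18


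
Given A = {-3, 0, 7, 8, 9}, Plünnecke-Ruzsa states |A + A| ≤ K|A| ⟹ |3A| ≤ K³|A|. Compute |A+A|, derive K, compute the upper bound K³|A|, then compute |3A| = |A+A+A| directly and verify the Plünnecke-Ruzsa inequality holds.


|A| = 5.
Step 1: Compute A + A by enumerating all 25 pairs.
A + A = {-6, -3, 0, 4, 5, 6, 7, 8, 9, 14, 15, 16, 17, 18}, so |A + A| = 14.
Step 2: Doubling constant K = |A + A|/|A| = 14/5 = 14/5 ≈ 2.8000.
Step 3: Plünnecke-Ruzsa gives |3A| ≤ K³·|A| = (2.8000)³ · 5 ≈ 109.7600.
Step 4: Compute 3A = A + A + A directly by enumerating all triples (a,b,c) ∈ A³; |3A| = 28.
Step 5: Check 28 ≤ 109.7600? Yes ✓.

K = 14/5, Plünnecke-Ruzsa bound K³|A| ≈ 109.7600, |3A| = 28, inequality holds.


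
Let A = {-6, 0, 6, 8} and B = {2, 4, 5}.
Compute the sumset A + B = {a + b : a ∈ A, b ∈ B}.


A + B = {a + b : a ∈ A, b ∈ B}.
Enumerate all |A|·|B| = 4·3 = 12 pairs (a, b) and collect distinct sums.
a = -6: -6+2=-4, -6+4=-2, -6+5=-1
a = 0: 0+2=2, 0+4=4, 0+5=5
a = 6: 6+2=8, 6+4=10, 6+5=11
a = 8: 8+2=10, 8+4=12, 8+5=13
Collecting distinct sums: A + B = {-4, -2, -1, 2, 4, 5, 8, 10, 11, 12, 13}
|A + B| = 11

A + B = {-4, -2, -1, 2, 4, 5, 8, 10, 11, 12, 13}


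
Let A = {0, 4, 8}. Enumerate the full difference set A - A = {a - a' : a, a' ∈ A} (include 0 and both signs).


A - A = {a - a' : a, a' ∈ A}.
Compute a - a' for each ordered pair (a, a'):
a = 0: 0-0=0, 0-4=-4, 0-8=-8
a = 4: 4-0=4, 4-4=0, 4-8=-4
a = 8: 8-0=8, 8-4=4, 8-8=0
Collecting distinct values (and noting 0 appears from a-a):
A - A = {-8, -4, 0, 4, 8}
|A - A| = 5

A - A = {-8, -4, 0, 4, 8}


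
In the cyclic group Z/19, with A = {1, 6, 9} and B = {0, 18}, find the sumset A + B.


Work in Z/19Z: reduce every sum a + b modulo 19.
Enumerate all 6 pairs:
a = 1: 1+0=1, 1+18=0
a = 6: 6+0=6, 6+18=5
a = 9: 9+0=9, 9+18=8
Distinct residues collected: {0, 1, 5, 6, 8, 9}
|A + B| = 6 (out of 19 total residues).

A + B = {0, 1, 5, 6, 8, 9}


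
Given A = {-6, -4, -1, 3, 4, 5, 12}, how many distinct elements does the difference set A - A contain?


A - A = {a - a' : a, a' ∈ A}; |A| = 7.
Bounds: 2|A|-1 ≤ |A - A| ≤ |A|² - |A| + 1, i.e. 13 ≤ |A - A| ≤ 43.
Note: 0 ∈ A - A always (from a - a). The set is symmetric: if d ∈ A - A then -d ∈ A - A.
Enumerate nonzero differences d = a - a' with a > a' (then include -d):
Positive differences: {1, 2, 3, 4, 5, 6, 7, 8, 9, 10, 11, 13, 16, 18}
Full difference set: {0} ∪ (positive diffs) ∪ (negative diffs).
|A - A| = 1 + 2·14 = 29 (matches direct enumeration: 29).

|A - A| = 29


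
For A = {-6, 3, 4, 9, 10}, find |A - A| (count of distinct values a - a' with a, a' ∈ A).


A - A = {a - a' : a, a' ∈ A}; |A| = 5.
Bounds: 2|A|-1 ≤ |A - A| ≤ |A|² - |A| + 1, i.e. 9 ≤ |A - A| ≤ 21.
Note: 0 ∈ A - A always (from a - a). The set is symmetric: if d ∈ A - A then -d ∈ A - A.
Enumerate nonzero differences d = a - a' with a > a' (then include -d):
Positive differences: {1, 5, 6, 7, 9, 10, 15, 16}
Full difference set: {0} ∪ (positive diffs) ∪ (negative diffs).
|A - A| = 1 + 2·8 = 17 (matches direct enumeration: 17).

|A - A| = 17


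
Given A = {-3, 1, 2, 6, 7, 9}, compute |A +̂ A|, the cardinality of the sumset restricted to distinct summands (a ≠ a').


Restricted sumset: A +̂ A = {a + a' : a ∈ A, a' ∈ A, a ≠ a'}.
Equivalently, take A + A and drop any sum 2a that is achievable ONLY as a + a for a ∈ A (i.e. sums representable only with equal summands).
Enumerate pairs (a, a') with a < a' (symmetric, so each unordered pair gives one sum; this covers all a ≠ a'):
  -3 + 1 = -2
  -3 + 2 = -1
  -3 + 6 = 3
  -3 + 7 = 4
  -3 + 9 = 6
  1 + 2 = 3
  1 + 6 = 7
  1 + 7 = 8
  1 + 9 = 10
  2 + 6 = 8
  2 + 7 = 9
  2 + 9 = 11
  6 + 7 = 13
  6 + 9 = 15
  7 + 9 = 16
Collected distinct sums: {-2, -1, 3, 4, 6, 7, 8, 9, 10, 11, 13, 15, 16}
|A +̂ A| = 13
(Reference bound: |A +̂ A| ≥ 2|A| - 3 for |A| ≥ 2, with |A| = 6 giving ≥ 9.)

|A +̂ A| = 13


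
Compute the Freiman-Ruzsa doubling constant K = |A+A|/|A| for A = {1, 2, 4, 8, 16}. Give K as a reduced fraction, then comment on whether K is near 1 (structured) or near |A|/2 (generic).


|A| = 5.
Compute A + A by enumerating all 25 pairs.
A + A = {2, 3, 4, 5, 6, 8, 9, 10, 12, 16, 17, 18, 20, 24, 32}, so |A + A| = 15.
K = |A + A| / |A| = 15/5 = 3/1 ≈ 3.0000.
Reference: AP of size 5 gives K = 9/5 ≈ 1.8000; a fully generic set of size 5 gives K ≈ 3.0000.

|A| = 5, |A + A| = 15, K = 15/5 = 3/1.


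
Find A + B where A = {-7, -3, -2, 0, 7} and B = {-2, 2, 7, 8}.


A + B = {a + b : a ∈ A, b ∈ B}.
Enumerate all |A|·|B| = 5·4 = 20 pairs (a, b) and collect distinct sums.
a = -7: -7+-2=-9, -7+2=-5, -7+7=0, -7+8=1
a = -3: -3+-2=-5, -3+2=-1, -3+7=4, -3+8=5
a = -2: -2+-2=-4, -2+2=0, -2+7=5, -2+8=6
a = 0: 0+-2=-2, 0+2=2, 0+7=7, 0+8=8
a = 7: 7+-2=5, 7+2=9, 7+7=14, 7+8=15
Collecting distinct sums: A + B = {-9, -5, -4, -2, -1, 0, 1, 2, 4, 5, 6, 7, 8, 9, 14, 15}
|A + B| = 16

A + B = {-9, -5, -4, -2, -1, 0, 1, 2, 4, 5, 6, 7, 8, 9, 14, 15}


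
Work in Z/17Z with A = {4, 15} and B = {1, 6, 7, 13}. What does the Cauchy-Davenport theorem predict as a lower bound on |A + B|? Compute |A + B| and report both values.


Cauchy-Davenport: |A + B| ≥ min(p, |A| + |B| - 1) for A, B nonempty in Z/pZ.
|A| = 2, |B| = 4, p = 17.
CD lower bound = min(17, 2 + 4 - 1) = min(17, 5) = 5.
Compute A + B mod 17 directly:
a = 4: 4+1=5, 4+6=10, 4+7=11, 4+13=0
a = 15: 15+1=16, 15+6=4, 15+7=5, 15+13=11
A + B = {0, 4, 5, 10, 11, 16}, so |A + B| = 6.
Verify: 6 ≥ 5? Yes ✓.

CD lower bound = 5, actual |A + B| = 6.


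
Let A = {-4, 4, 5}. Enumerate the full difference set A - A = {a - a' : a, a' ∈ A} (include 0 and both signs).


A - A = {a - a' : a, a' ∈ A}.
Compute a - a' for each ordered pair (a, a'):
a = -4: -4--4=0, -4-4=-8, -4-5=-9
a = 4: 4--4=8, 4-4=0, 4-5=-1
a = 5: 5--4=9, 5-4=1, 5-5=0
Collecting distinct values (and noting 0 appears from a-a):
A - A = {-9, -8, -1, 0, 1, 8, 9}
|A - A| = 7

A - A = {-9, -8, -1, 0, 1, 8, 9}


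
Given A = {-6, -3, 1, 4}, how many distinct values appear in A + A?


A + A = {a + a' : a, a' ∈ A}; |A| = 4.
General bounds: 2|A| - 1 ≤ |A + A| ≤ |A|(|A|+1)/2, i.e. 7 ≤ |A + A| ≤ 10.
Lower bound 2|A|-1 is attained iff A is an arithmetic progression.
Enumerate sums a + a' for a ≤ a' (symmetric, so this suffices):
a = -6: -6+-6=-12, -6+-3=-9, -6+1=-5, -6+4=-2
a = -3: -3+-3=-6, -3+1=-2, -3+4=1
a = 1: 1+1=2, 1+4=5
a = 4: 4+4=8
Distinct sums: {-12, -9, -6, -5, -2, 1, 2, 5, 8}
|A + A| = 9

|A + A| = 9


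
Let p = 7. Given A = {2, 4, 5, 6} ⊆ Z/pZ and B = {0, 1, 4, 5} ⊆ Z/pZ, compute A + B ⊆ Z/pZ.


Work in Z/7Z: reduce every sum a + b modulo 7.
Enumerate all 16 pairs:
a = 2: 2+0=2, 2+1=3, 2+4=6, 2+5=0
a = 4: 4+0=4, 4+1=5, 4+4=1, 4+5=2
a = 5: 5+0=5, 5+1=6, 5+4=2, 5+5=3
a = 6: 6+0=6, 6+1=0, 6+4=3, 6+5=4
Distinct residues collected: {0, 1, 2, 3, 4, 5, 6}
|A + B| = 7 (out of 7 total residues).

A + B = {0, 1, 2, 3, 4, 5, 6}


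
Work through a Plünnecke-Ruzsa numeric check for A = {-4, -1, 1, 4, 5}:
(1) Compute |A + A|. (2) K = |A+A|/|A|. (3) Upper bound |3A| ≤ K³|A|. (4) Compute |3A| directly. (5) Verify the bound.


|A| = 5.
Step 1: Compute A + A by enumerating all 25 pairs.
A + A = {-8, -5, -3, -2, 0, 1, 2, 3, 4, 5, 6, 8, 9, 10}, so |A + A| = 14.
Step 2: Doubling constant K = |A + A|/|A| = 14/5 = 14/5 ≈ 2.8000.
Step 3: Plünnecke-Ruzsa gives |3A| ≤ K³·|A| = (2.8000)³ · 5 ≈ 109.7600.
Step 4: Compute 3A = A + A + A directly by enumerating all triples (a,b,c) ∈ A³; |3A| = 24.
Step 5: Check 24 ≤ 109.7600? Yes ✓.

K = 14/5, Plünnecke-Ruzsa bound K³|A| ≈ 109.7600, |3A| = 24, inequality holds.


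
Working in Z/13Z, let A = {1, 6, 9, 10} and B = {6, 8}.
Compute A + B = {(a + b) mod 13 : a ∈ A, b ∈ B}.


Work in Z/13Z: reduce every sum a + b modulo 13.
Enumerate all 8 pairs:
a = 1: 1+6=7, 1+8=9
a = 6: 6+6=12, 6+8=1
a = 9: 9+6=2, 9+8=4
a = 10: 10+6=3, 10+8=5
Distinct residues collected: {1, 2, 3, 4, 5, 7, 9, 12}
|A + B| = 8 (out of 13 total residues).

A + B = {1, 2, 3, 4, 5, 7, 9, 12}


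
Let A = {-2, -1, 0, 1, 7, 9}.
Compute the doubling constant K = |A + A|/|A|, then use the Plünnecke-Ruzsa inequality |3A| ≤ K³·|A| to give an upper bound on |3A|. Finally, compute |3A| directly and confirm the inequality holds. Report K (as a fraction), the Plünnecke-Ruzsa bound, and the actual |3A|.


|A| = 6.
Step 1: Compute A + A by enumerating all 36 pairs.
A + A = {-4, -3, -2, -1, 0, 1, 2, 5, 6, 7, 8, 9, 10, 14, 16, 18}, so |A + A| = 16.
Step 2: Doubling constant K = |A + A|/|A| = 16/6 = 16/6 ≈ 2.6667.
Step 3: Plünnecke-Ruzsa gives |3A| ≤ K³·|A| = (2.6667)³ · 6 ≈ 113.7778.
Step 4: Compute 3A = A + A + A directly by enumerating all triples (a,b,c) ∈ A³; |3A| = 30.
Step 5: Check 30 ≤ 113.7778? Yes ✓.

K = 16/6, Plünnecke-Ruzsa bound K³|A| ≈ 113.7778, |3A| = 30, inequality holds.


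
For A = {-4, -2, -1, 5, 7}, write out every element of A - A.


A - A = {a - a' : a, a' ∈ A}.
Compute a - a' for each ordered pair (a, a'):
a = -4: -4--4=0, -4--2=-2, -4--1=-3, -4-5=-9, -4-7=-11
a = -2: -2--4=2, -2--2=0, -2--1=-1, -2-5=-7, -2-7=-9
a = -1: -1--4=3, -1--2=1, -1--1=0, -1-5=-6, -1-7=-8
a = 5: 5--4=9, 5--2=7, 5--1=6, 5-5=0, 5-7=-2
a = 7: 7--4=11, 7--2=9, 7--1=8, 7-5=2, 7-7=0
Collecting distinct values (and noting 0 appears from a-a):
A - A = {-11, -9, -8, -7, -6, -3, -2, -1, 0, 1, 2, 3, 6, 7, 8, 9, 11}
|A - A| = 17

A - A = {-11, -9, -8, -7, -6, -3, -2, -1, 0, 1, 2, 3, 6, 7, 8, 9, 11}


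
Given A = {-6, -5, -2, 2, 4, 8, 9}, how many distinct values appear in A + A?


A + A = {a + a' : a, a' ∈ A}; |A| = 7.
General bounds: 2|A| - 1 ≤ |A + A| ≤ |A|(|A|+1)/2, i.e. 13 ≤ |A + A| ≤ 28.
Lower bound 2|A|-1 is attained iff A is an arithmetic progression.
Enumerate sums a + a' for a ≤ a' (symmetric, so this suffices):
a = -6: -6+-6=-12, -6+-5=-11, -6+-2=-8, -6+2=-4, -6+4=-2, -6+8=2, -6+9=3
a = -5: -5+-5=-10, -5+-2=-7, -5+2=-3, -5+4=-1, -5+8=3, -5+9=4
a = -2: -2+-2=-4, -2+2=0, -2+4=2, -2+8=6, -2+9=7
a = 2: 2+2=4, 2+4=6, 2+8=10, 2+9=11
a = 4: 4+4=8, 4+8=12, 4+9=13
a = 8: 8+8=16, 8+9=17
a = 9: 9+9=18
Distinct sums: {-12, -11, -10, -8, -7, -4, -3, -2, -1, 0, 2, 3, 4, 6, 7, 8, 10, 11, 12, 13, 16, 17, 18}
|A + A| = 23

|A + A| = 23


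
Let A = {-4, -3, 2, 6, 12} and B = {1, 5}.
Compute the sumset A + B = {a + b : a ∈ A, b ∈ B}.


A + B = {a + b : a ∈ A, b ∈ B}.
Enumerate all |A|·|B| = 5·2 = 10 pairs (a, b) and collect distinct sums.
a = -4: -4+1=-3, -4+5=1
a = -3: -3+1=-2, -3+5=2
a = 2: 2+1=3, 2+5=7
a = 6: 6+1=7, 6+5=11
a = 12: 12+1=13, 12+5=17
Collecting distinct sums: A + B = {-3, -2, 1, 2, 3, 7, 11, 13, 17}
|A + B| = 9

A + B = {-3, -2, 1, 2, 3, 7, 11, 13, 17}


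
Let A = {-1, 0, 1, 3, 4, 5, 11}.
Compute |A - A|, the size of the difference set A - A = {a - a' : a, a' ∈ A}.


A - A = {a - a' : a, a' ∈ A}; |A| = 7.
Bounds: 2|A|-1 ≤ |A - A| ≤ |A|² - |A| + 1, i.e. 13 ≤ |A - A| ≤ 43.
Note: 0 ∈ A - A always (from a - a). The set is symmetric: if d ∈ A - A then -d ∈ A - A.
Enumerate nonzero differences d = a - a' with a > a' (then include -d):
Positive differences: {1, 2, 3, 4, 5, 6, 7, 8, 10, 11, 12}
Full difference set: {0} ∪ (positive diffs) ∪ (negative diffs).
|A - A| = 1 + 2·11 = 23 (matches direct enumeration: 23).

|A - A| = 23


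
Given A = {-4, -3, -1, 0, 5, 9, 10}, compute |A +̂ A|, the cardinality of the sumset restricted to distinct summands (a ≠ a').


Restricted sumset: A +̂ A = {a + a' : a ∈ A, a' ∈ A, a ≠ a'}.
Equivalently, take A + A and drop any sum 2a that is achievable ONLY as a + a for a ∈ A (i.e. sums representable only with equal summands).
Enumerate pairs (a, a') with a < a' (symmetric, so each unordered pair gives one sum; this covers all a ≠ a'):
  -4 + -3 = -7
  -4 + -1 = -5
  -4 + 0 = -4
  -4 + 5 = 1
  -4 + 9 = 5
  -4 + 10 = 6
  -3 + -1 = -4
  -3 + 0 = -3
  -3 + 5 = 2
  -3 + 9 = 6
  -3 + 10 = 7
  -1 + 0 = -1
  -1 + 5 = 4
  -1 + 9 = 8
  -1 + 10 = 9
  0 + 5 = 5
  0 + 9 = 9
  0 + 10 = 10
  5 + 9 = 14
  5 + 10 = 15
  9 + 10 = 19
Collected distinct sums: {-7, -5, -4, -3, -1, 1, 2, 4, 5, 6, 7, 8, 9, 10, 14, 15, 19}
|A +̂ A| = 17
(Reference bound: |A +̂ A| ≥ 2|A| - 3 for |A| ≥ 2, with |A| = 7 giving ≥ 11.)

|A +̂ A| = 17


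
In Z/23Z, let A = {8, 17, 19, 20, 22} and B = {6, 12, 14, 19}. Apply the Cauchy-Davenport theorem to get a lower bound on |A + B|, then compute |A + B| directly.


Cauchy-Davenport: |A + B| ≥ min(p, |A| + |B| - 1) for A, B nonempty in Z/pZ.
|A| = 5, |B| = 4, p = 23.
CD lower bound = min(23, 5 + 4 - 1) = min(23, 8) = 8.
Compute A + B mod 23 directly:
a = 8: 8+6=14, 8+12=20, 8+14=22, 8+19=4
a = 17: 17+6=0, 17+12=6, 17+14=8, 17+19=13
a = 19: 19+6=2, 19+12=8, 19+14=10, 19+19=15
a = 20: 20+6=3, 20+12=9, 20+14=11, 20+19=16
a = 22: 22+6=5, 22+12=11, 22+14=13, 22+19=18
A + B = {0, 2, 3, 4, 5, 6, 8, 9, 10, 11, 13, 14, 15, 16, 18, 20, 22}, so |A + B| = 17.
Verify: 17 ≥ 8? Yes ✓.

CD lower bound = 8, actual |A + B| = 17.


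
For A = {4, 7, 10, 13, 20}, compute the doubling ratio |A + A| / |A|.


|A| = 5.
Compute A + A by enumerating all 25 pairs.
A + A = {8, 11, 14, 17, 20, 23, 24, 26, 27, 30, 33, 40}, so |A + A| = 12.
K = |A + A| / |A| = 12/5 (already in lowest terms) ≈ 2.4000.
Reference: AP of size 5 gives K = 9/5 ≈ 1.8000; a fully generic set of size 5 gives K ≈ 3.0000.

|A| = 5, |A + A| = 12, K = 12/5.


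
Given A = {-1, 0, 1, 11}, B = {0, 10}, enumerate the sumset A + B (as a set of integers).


A + B = {a + b : a ∈ A, b ∈ B}.
Enumerate all |A|·|B| = 4·2 = 8 pairs (a, b) and collect distinct sums.
a = -1: -1+0=-1, -1+10=9
a = 0: 0+0=0, 0+10=10
a = 1: 1+0=1, 1+10=11
a = 11: 11+0=11, 11+10=21
Collecting distinct sums: A + B = {-1, 0, 1, 9, 10, 11, 21}
|A + B| = 7

A + B = {-1, 0, 1, 9, 10, 11, 21}


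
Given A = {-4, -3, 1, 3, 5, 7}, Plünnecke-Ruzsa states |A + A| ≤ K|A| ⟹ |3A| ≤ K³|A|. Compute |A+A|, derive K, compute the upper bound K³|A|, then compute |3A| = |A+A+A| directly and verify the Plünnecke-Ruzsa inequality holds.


|A| = 6.
Step 1: Compute A + A by enumerating all 36 pairs.
A + A = {-8, -7, -6, -3, -2, -1, 0, 1, 2, 3, 4, 6, 8, 10, 12, 14}, so |A + A| = 16.
Step 2: Doubling constant K = |A + A|/|A| = 16/6 = 16/6 ≈ 2.6667.
Step 3: Plünnecke-Ruzsa gives |3A| ≤ K³·|A| = (2.6667)³ · 6 ≈ 113.7778.
Step 4: Compute 3A = A + A + A directly by enumerating all triples (a,b,c) ∈ A³; |3A| = 28.
Step 5: Check 28 ≤ 113.7778? Yes ✓.

K = 16/6, Plünnecke-Ruzsa bound K³|A| ≈ 113.7778, |3A| = 28, inequality holds.


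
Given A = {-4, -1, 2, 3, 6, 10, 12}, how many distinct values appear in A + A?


A + A = {a + a' : a, a' ∈ A}; |A| = 7.
General bounds: 2|A| - 1 ≤ |A + A| ≤ |A|(|A|+1)/2, i.e. 13 ≤ |A + A| ≤ 28.
Lower bound 2|A|-1 is attained iff A is an arithmetic progression.
Enumerate sums a + a' for a ≤ a' (symmetric, so this suffices):
a = -4: -4+-4=-8, -4+-1=-5, -4+2=-2, -4+3=-1, -4+6=2, -4+10=6, -4+12=8
a = -1: -1+-1=-2, -1+2=1, -1+3=2, -1+6=5, -1+10=9, -1+12=11
a = 2: 2+2=4, 2+3=5, 2+6=8, 2+10=12, 2+12=14
a = 3: 3+3=6, 3+6=9, 3+10=13, 3+12=15
a = 6: 6+6=12, 6+10=16, 6+12=18
a = 10: 10+10=20, 10+12=22
a = 12: 12+12=24
Distinct sums: {-8, -5, -2, -1, 1, 2, 4, 5, 6, 8, 9, 11, 12, 13, 14, 15, 16, 18, 20, 22, 24}
|A + A| = 21

|A + A| = 21


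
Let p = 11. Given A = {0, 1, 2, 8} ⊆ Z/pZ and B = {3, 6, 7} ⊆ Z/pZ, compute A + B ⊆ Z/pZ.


Work in Z/11Z: reduce every sum a + b modulo 11.
Enumerate all 12 pairs:
a = 0: 0+3=3, 0+6=6, 0+7=7
a = 1: 1+3=4, 1+6=7, 1+7=8
a = 2: 2+3=5, 2+6=8, 2+7=9
a = 8: 8+3=0, 8+6=3, 8+7=4
Distinct residues collected: {0, 3, 4, 5, 6, 7, 8, 9}
|A + B| = 8 (out of 11 total residues).

A + B = {0, 3, 4, 5, 6, 7, 8, 9}


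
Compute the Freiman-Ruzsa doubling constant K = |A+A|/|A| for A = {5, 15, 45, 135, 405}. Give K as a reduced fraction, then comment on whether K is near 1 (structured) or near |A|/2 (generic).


|A| = 5.
Compute A + A by enumerating all 25 pairs.
A + A = {10, 20, 30, 50, 60, 90, 140, 150, 180, 270, 410, 420, 450, 540, 810}, so |A + A| = 15.
K = |A + A| / |A| = 15/5 = 3/1 ≈ 3.0000.
Reference: AP of size 5 gives K = 9/5 ≈ 1.8000; a fully generic set of size 5 gives K ≈ 3.0000.

|A| = 5, |A + A| = 15, K = 15/5 = 3/1.


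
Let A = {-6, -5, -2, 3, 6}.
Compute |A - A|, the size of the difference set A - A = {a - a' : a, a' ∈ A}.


A - A = {a - a' : a, a' ∈ A}; |A| = 5.
Bounds: 2|A|-1 ≤ |A - A| ≤ |A|² - |A| + 1, i.e. 9 ≤ |A - A| ≤ 21.
Note: 0 ∈ A - A always (from a - a). The set is symmetric: if d ∈ A - A then -d ∈ A - A.
Enumerate nonzero differences d = a - a' with a > a' (then include -d):
Positive differences: {1, 3, 4, 5, 8, 9, 11, 12}
Full difference set: {0} ∪ (positive diffs) ∪ (negative diffs).
|A - A| = 1 + 2·8 = 17 (matches direct enumeration: 17).

|A - A| = 17


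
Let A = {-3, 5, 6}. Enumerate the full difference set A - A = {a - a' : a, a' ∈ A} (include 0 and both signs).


A - A = {a - a' : a, a' ∈ A}.
Compute a - a' for each ordered pair (a, a'):
a = -3: -3--3=0, -3-5=-8, -3-6=-9
a = 5: 5--3=8, 5-5=0, 5-6=-1
a = 6: 6--3=9, 6-5=1, 6-6=0
Collecting distinct values (and noting 0 appears from a-a):
A - A = {-9, -8, -1, 0, 1, 8, 9}
|A - A| = 7

A - A = {-9, -8, -1, 0, 1, 8, 9}


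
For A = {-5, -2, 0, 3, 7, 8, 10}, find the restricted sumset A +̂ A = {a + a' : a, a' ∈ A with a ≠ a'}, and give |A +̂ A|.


Restricted sumset: A +̂ A = {a + a' : a ∈ A, a' ∈ A, a ≠ a'}.
Equivalently, take A + A and drop any sum 2a that is achievable ONLY as a + a for a ∈ A (i.e. sums representable only with equal summands).
Enumerate pairs (a, a') with a < a' (symmetric, so each unordered pair gives one sum; this covers all a ≠ a'):
  -5 + -2 = -7
  -5 + 0 = -5
  -5 + 3 = -2
  -5 + 7 = 2
  -5 + 8 = 3
  -5 + 10 = 5
  -2 + 0 = -2
  -2 + 3 = 1
  -2 + 7 = 5
  -2 + 8 = 6
  -2 + 10 = 8
  0 + 3 = 3
  0 + 7 = 7
  0 + 8 = 8
  0 + 10 = 10
  3 + 7 = 10
  3 + 8 = 11
  3 + 10 = 13
  7 + 8 = 15
  7 + 10 = 17
  8 + 10 = 18
Collected distinct sums: {-7, -5, -2, 1, 2, 3, 5, 6, 7, 8, 10, 11, 13, 15, 17, 18}
|A +̂ A| = 16
(Reference bound: |A +̂ A| ≥ 2|A| - 3 for |A| ≥ 2, with |A| = 7 giving ≥ 11.)

|A +̂ A| = 16


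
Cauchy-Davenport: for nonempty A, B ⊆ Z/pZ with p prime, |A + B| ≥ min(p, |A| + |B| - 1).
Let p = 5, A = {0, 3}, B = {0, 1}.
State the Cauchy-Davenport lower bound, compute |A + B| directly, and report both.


Cauchy-Davenport: |A + B| ≥ min(p, |A| + |B| - 1) for A, B nonempty in Z/pZ.
|A| = 2, |B| = 2, p = 5.
CD lower bound = min(5, 2 + 2 - 1) = min(5, 3) = 3.
Compute A + B mod 5 directly:
a = 0: 0+0=0, 0+1=1
a = 3: 3+0=3, 3+1=4
A + B = {0, 1, 3, 4}, so |A + B| = 4.
Verify: 4 ≥ 3? Yes ✓.

CD lower bound = 3, actual |A + B| = 4.


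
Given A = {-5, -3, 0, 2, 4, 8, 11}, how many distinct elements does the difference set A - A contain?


A - A = {a - a' : a, a' ∈ A}; |A| = 7.
Bounds: 2|A|-1 ≤ |A - A| ≤ |A|² - |A| + 1, i.e. 13 ≤ |A - A| ≤ 43.
Note: 0 ∈ A - A always (from a - a). The set is symmetric: if d ∈ A - A then -d ∈ A - A.
Enumerate nonzero differences d = a - a' with a > a' (then include -d):
Positive differences: {2, 3, 4, 5, 6, 7, 8, 9, 11, 13, 14, 16}
Full difference set: {0} ∪ (positive diffs) ∪ (negative diffs).
|A - A| = 1 + 2·12 = 25 (matches direct enumeration: 25).

|A - A| = 25


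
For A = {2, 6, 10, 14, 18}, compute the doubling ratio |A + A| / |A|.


|A| = 5.
Compute A + A by enumerating all 25 pairs.
A + A = {4, 8, 12, 16, 20, 24, 28, 32, 36}, so |A + A| = 9.
K = |A + A| / |A| = 9/5 (already in lowest terms) ≈ 1.8000.
Reference: AP of size 5 gives K = 9/5 ≈ 1.8000; a fully generic set of size 5 gives K ≈ 3.0000.

|A| = 5, |A + A| = 9, K = 9/5.


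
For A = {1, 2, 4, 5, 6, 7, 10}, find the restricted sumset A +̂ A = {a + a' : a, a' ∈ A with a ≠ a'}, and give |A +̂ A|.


Restricted sumset: A +̂ A = {a + a' : a ∈ A, a' ∈ A, a ≠ a'}.
Equivalently, take A + A and drop any sum 2a that is achievable ONLY as a + a for a ∈ A (i.e. sums representable only with equal summands).
Enumerate pairs (a, a') with a < a' (symmetric, so each unordered pair gives one sum; this covers all a ≠ a'):
  1 + 2 = 3
  1 + 4 = 5
  1 + 5 = 6
  1 + 6 = 7
  1 + 7 = 8
  1 + 10 = 11
  2 + 4 = 6
  2 + 5 = 7
  2 + 6 = 8
  2 + 7 = 9
  2 + 10 = 12
  4 + 5 = 9
  4 + 6 = 10
  4 + 7 = 11
  4 + 10 = 14
  5 + 6 = 11
  5 + 7 = 12
  5 + 10 = 15
  6 + 7 = 13
  6 + 10 = 16
  7 + 10 = 17
Collected distinct sums: {3, 5, 6, 7, 8, 9, 10, 11, 12, 13, 14, 15, 16, 17}
|A +̂ A| = 14
(Reference bound: |A +̂ A| ≥ 2|A| - 3 for |A| ≥ 2, with |A| = 7 giving ≥ 11.)

|A +̂ A| = 14


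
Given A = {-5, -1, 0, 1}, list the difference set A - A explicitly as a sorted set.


A - A = {a - a' : a, a' ∈ A}.
Compute a - a' for each ordered pair (a, a'):
a = -5: -5--5=0, -5--1=-4, -5-0=-5, -5-1=-6
a = -1: -1--5=4, -1--1=0, -1-0=-1, -1-1=-2
a = 0: 0--5=5, 0--1=1, 0-0=0, 0-1=-1
a = 1: 1--5=6, 1--1=2, 1-0=1, 1-1=0
Collecting distinct values (and noting 0 appears from a-a):
A - A = {-6, -5, -4, -2, -1, 0, 1, 2, 4, 5, 6}
|A - A| = 11

A - A = {-6, -5, -4, -2, -1, 0, 1, 2, 4, 5, 6}


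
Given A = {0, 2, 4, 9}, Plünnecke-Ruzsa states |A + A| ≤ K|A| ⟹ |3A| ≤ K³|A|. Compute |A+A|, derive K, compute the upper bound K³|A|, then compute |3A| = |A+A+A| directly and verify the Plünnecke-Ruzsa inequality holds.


|A| = 4.
Step 1: Compute A + A by enumerating all 16 pairs.
A + A = {0, 2, 4, 6, 8, 9, 11, 13, 18}, so |A + A| = 9.
Step 2: Doubling constant K = |A + A|/|A| = 9/4 = 9/4 ≈ 2.2500.
Step 3: Plünnecke-Ruzsa gives |3A| ≤ K³·|A| = (2.2500)³ · 4 ≈ 45.5625.
Step 4: Compute 3A = A + A + A directly by enumerating all triples (a,b,c) ∈ A³; |3A| = 16.
Step 5: Check 16 ≤ 45.5625? Yes ✓.

K = 9/4, Plünnecke-Ruzsa bound K³|A| ≈ 45.5625, |3A| = 16, inequality holds.


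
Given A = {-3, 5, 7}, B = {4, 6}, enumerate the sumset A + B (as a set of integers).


A + B = {a + b : a ∈ A, b ∈ B}.
Enumerate all |A|·|B| = 3·2 = 6 pairs (a, b) and collect distinct sums.
a = -3: -3+4=1, -3+6=3
a = 5: 5+4=9, 5+6=11
a = 7: 7+4=11, 7+6=13
Collecting distinct sums: A + B = {1, 3, 9, 11, 13}
|A + B| = 5

A + B = {1, 3, 9, 11, 13}


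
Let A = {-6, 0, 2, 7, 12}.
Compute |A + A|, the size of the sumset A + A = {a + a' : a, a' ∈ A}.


A + A = {a + a' : a, a' ∈ A}; |A| = 5.
General bounds: 2|A| - 1 ≤ |A + A| ≤ |A|(|A|+1)/2, i.e. 9 ≤ |A + A| ≤ 15.
Lower bound 2|A|-1 is attained iff A is an arithmetic progression.
Enumerate sums a + a' for a ≤ a' (symmetric, so this suffices):
a = -6: -6+-6=-12, -6+0=-6, -6+2=-4, -6+7=1, -6+12=6
a = 0: 0+0=0, 0+2=2, 0+7=7, 0+12=12
a = 2: 2+2=4, 2+7=9, 2+12=14
a = 7: 7+7=14, 7+12=19
a = 12: 12+12=24
Distinct sums: {-12, -6, -4, 0, 1, 2, 4, 6, 7, 9, 12, 14, 19, 24}
|A + A| = 14

|A + A| = 14


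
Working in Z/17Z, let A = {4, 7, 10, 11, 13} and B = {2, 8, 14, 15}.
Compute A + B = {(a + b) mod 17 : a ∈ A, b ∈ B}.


Work in Z/17Z: reduce every sum a + b modulo 17.
Enumerate all 20 pairs:
a = 4: 4+2=6, 4+8=12, 4+14=1, 4+15=2
a = 7: 7+2=9, 7+8=15, 7+14=4, 7+15=5
a = 10: 10+2=12, 10+8=1, 10+14=7, 10+15=8
a = 11: 11+2=13, 11+8=2, 11+14=8, 11+15=9
a = 13: 13+2=15, 13+8=4, 13+14=10, 13+15=11
Distinct residues collected: {1, 2, 4, 5, 6, 7, 8, 9, 10, 11, 12, 13, 15}
|A + B| = 13 (out of 17 total residues).

A + B = {1, 2, 4, 5, 6, 7, 8, 9, 10, 11, 12, 13, 15}


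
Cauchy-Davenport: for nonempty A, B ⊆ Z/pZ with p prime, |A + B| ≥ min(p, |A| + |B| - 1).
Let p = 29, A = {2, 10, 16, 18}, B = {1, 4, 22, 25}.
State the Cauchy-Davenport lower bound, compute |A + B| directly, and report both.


Cauchy-Davenport: |A + B| ≥ min(p, |A| + |B| - 1) for A, B nonempty in Z/pZ.
|A| = 4, |B| = 4, p = 29.
CD lower bound = min(29, 4 + 4 - 1) = min(29, 7) = 7.
Compute A + B mod 29 directly:
a = 2: 2+1=3, 2+4=6, 2+22=24, 2+25=27
a = 10: 10+1=11, 10+4=14, 10+22=3, 10+25=6
a = 16: 16+1=17, 16+4=20, 16+22=9, 16+25=12
a = 18: 18+1=19, 18+4=22, 18+22=11, 18+25=14
A + B = {3, 6, 9, 11, 12, 14, 17, 19, 20, 22, 24, 27}, so |A + B| = 12.
Verify: 12 ≥ 7? Yes ✓.

CD lower bound = 7, actual |A + B| = 12.


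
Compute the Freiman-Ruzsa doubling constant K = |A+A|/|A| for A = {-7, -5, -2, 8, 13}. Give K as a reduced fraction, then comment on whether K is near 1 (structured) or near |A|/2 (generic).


|A| = 5.
Compute A + A by enumerating all 25 pairs.
A + A = {-14, -12, -10, -9, -7, -4, 1, 3, 6, 8, 11, 16, 21, 26}, so |A + A| = 14.
K = |A + A| / |A| = 14/5 (already in lowest terms) ≈ 2.8000.
Reference: AP of size 5 gives K = 9/5 ≈ 1.8000; a fully generic set of size 5 gives K ≈ 3.0000.

|A| = 5, |A + A| = 14, K = 14/5.


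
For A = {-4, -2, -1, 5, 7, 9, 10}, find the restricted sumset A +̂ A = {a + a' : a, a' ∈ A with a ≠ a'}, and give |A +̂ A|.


Restricted sumset: A +̂ A = {a + a' : a ∈ A, a' ∈ A, a ≠ a'}.
Equivalently, take A + A and drop any sum 2a that is achievable ONLY as a + a for a ∈ A (i.e. sums representable only with equal summands).
Enumerate pairs (a, a') with a < a' (symmetric, so each unordered pair gives one sum; this covers all a ≠ a'):
  -4 + -2 = -6
  -4 + -1 = -5
  -4 + 5 = 1
  -4 + 7 = 3
  -4 + 9 = 5
  -4 + 10 = 6
  -2 + -1 = -3
  -2 + 5 = 3
  -2 + 7 = 5
  -2 + 9 = 7
  -2 + 10 = 8
  -1 + 5 = 4
  -1 + 7 = 6
  -1 + 9 = 8
  -1 + 10 = 9
  5 + 7 = 12
  5 + 9 = 14
  5 + 10 = 15
  7 + 9 = 16
  7 + 10 = 17
  9 + 10 = 19
Collected distinct sums: {-6, -5, -3, 1, 3, 4, 5, 6, 7, 8, 9, 12, 14, 15, 16, 17, 19}
|A +̂ A| = 17
(Reference bound: |A +̂ A| ≥ 2|A| - 3 for |A| ≥ 2, with |A| = 7 giving ≥ 11.)

|A +̂ A| = 17
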